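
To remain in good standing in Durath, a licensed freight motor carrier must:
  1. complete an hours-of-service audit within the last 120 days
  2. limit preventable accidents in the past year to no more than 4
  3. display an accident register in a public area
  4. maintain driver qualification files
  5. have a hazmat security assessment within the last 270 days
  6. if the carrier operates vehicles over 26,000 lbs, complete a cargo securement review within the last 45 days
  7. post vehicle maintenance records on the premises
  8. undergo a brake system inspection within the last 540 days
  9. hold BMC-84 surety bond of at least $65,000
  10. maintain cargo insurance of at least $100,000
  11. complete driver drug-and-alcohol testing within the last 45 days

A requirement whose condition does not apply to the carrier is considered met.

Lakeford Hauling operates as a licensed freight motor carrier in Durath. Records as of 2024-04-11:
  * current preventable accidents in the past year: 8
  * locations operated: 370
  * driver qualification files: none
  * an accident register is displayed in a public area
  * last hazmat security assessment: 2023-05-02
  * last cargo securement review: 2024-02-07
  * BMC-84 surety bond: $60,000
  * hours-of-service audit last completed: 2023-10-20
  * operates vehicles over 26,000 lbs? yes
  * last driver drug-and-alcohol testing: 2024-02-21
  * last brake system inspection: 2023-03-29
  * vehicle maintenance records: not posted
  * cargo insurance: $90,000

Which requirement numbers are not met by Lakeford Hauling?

1, 2, 4, 5, 6, 7, 9, 10, 11

1. hours-of-service audit 174 days ago vs limit 120 → not met
2. preventable accidents in the past year 8 > 4 → not met
3. accident register present → met
4. driver qualification files absent → not met
5. hazmat security assessment 345 days ago vs limit 270 → not met
6. condition 'operates vehicles over 26,000 lbs' holds; cargo securement review 64 days ago vs limit 45 → not met
7. vehicle maintenance records absent → not met
8. brake system inspection 379 days ago vs limit 540 → met
9. BMC-84 surety bond $60,000 < $65,000 → not met
10. cargo insurance $90,000 < $100,000 → not met
11. driver drug-and-alcohol testing 50 days ago vs limit 45 → not met
Not met: 1, 2, 4, 5, 6, 7, 9, 10, 11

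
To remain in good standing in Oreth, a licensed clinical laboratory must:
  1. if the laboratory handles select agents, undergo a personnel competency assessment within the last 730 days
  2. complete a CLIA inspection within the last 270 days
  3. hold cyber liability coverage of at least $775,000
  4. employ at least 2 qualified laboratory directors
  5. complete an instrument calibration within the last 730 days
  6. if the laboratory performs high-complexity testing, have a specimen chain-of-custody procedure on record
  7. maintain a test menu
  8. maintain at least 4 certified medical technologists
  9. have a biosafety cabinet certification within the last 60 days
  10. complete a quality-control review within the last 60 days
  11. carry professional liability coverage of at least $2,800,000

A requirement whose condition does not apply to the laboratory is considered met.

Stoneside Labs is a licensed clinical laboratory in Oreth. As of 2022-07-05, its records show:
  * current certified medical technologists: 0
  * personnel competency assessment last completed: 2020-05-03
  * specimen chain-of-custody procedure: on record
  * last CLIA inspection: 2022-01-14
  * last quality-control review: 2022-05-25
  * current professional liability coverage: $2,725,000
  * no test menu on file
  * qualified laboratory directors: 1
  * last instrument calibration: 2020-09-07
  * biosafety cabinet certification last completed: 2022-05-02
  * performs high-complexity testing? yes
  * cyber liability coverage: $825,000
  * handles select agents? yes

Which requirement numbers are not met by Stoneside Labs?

1, 4, 7, 8, 9, 11

1. condition 'handles select agents' holds; personnel competency assessment 793 days ago vs limit 730 → not met
2. CLIA inspection 172 days ago vs limit 270 → met
3. cyber liability coverage $825,000 ≥ $775,000 → met
4. qualified laboratory directors 1 < 2 → not met
5. instrument calibration 666 days ago vs limit 730 → met
6. condition 'performs high-complexity testing' holds; specimen chain-of-custody procedure present → met
7. test menu absent → not met
8. certified medical technologists 0 < 4 → not met
9. biosafety cabinet certification 64 days ago vs limit 60 → not met
10. quality-control review 41 days ago vs limit 60 → met
11. professional liability coverage $2,725,000 < $2,800,000 → not met
Not met: 1, 4, 7, 8, 9, 11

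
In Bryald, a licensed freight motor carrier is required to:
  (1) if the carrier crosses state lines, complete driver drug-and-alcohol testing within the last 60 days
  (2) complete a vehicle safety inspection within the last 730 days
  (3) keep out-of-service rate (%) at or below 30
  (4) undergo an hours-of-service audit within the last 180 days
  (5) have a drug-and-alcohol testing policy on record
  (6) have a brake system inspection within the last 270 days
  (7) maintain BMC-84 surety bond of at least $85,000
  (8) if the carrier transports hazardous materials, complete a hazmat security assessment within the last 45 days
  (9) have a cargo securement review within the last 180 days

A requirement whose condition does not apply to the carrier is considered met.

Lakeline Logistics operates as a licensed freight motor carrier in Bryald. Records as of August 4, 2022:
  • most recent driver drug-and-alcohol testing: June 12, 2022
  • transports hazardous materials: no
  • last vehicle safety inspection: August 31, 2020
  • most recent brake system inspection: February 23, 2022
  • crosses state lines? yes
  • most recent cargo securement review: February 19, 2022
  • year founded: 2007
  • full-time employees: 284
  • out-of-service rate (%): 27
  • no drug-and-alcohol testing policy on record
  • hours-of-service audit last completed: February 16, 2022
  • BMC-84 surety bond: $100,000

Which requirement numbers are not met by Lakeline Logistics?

1. condition 'crosses state lines' holds; driver drug-and-alcohol testing 53 days ago vs limit 60 → met
2. vehicle safety inspection 703 days ago vs limit 730 → met
3. out-of-service rate (%) 27 ≤ 30 → met
4. hours-of-service audit 169 days ago vs limit 180 → met
5. drug-and-alcohol testing policy absent → not met
6. brake system inspection 162 days ago vs limit 270 → met
7. BMC-84 surety bond $100,000 ≥ $85,000 → met
8. condition 'transports hazardous materials' does not hold → requirement n/a → met
9. cargo securement review 166 days ago vs limit 180 → met
Not met: 5

5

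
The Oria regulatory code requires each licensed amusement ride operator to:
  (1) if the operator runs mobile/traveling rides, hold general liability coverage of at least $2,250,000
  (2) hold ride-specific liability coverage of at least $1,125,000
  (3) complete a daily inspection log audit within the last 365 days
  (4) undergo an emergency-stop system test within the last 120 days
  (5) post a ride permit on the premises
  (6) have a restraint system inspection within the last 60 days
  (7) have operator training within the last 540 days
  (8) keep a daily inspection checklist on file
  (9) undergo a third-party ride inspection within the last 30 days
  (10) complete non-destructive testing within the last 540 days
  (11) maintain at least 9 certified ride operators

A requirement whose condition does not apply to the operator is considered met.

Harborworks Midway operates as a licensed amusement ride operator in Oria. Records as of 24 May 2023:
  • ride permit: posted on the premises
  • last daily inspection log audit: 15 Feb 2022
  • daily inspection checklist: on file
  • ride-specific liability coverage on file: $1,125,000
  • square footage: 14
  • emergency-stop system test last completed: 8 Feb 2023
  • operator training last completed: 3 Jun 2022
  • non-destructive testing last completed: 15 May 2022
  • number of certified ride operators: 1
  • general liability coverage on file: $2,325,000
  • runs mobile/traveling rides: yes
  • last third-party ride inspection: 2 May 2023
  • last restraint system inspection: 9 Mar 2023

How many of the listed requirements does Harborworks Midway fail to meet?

3

1. condition 'runs mobile/traveling rides' holds; general liability coverage $2,325,000 ≥ $2,250,000 → met
2. ride-specific liability coverage $1,125,000 ≥ $1,125,000 → met
3. daily inspection log audit 463 days ago vs limit 365 → not met
4. emergency-stop system test 105 days ago vs limit 120 → met
5. ride permit present → met
6. restraint system inspection 76 days ago vs limit 60 → not met
7. operator training 355 days ago vs limit 540 → met
8. daily inspection checklist present → met
9. third-party ride inspection 22 days ago vs limit 30 → met
10. non-destructive testing 374 days ago vs limit 540 → met
11. certified ride operators 1 < 9 → not met
Not met: 3 of 11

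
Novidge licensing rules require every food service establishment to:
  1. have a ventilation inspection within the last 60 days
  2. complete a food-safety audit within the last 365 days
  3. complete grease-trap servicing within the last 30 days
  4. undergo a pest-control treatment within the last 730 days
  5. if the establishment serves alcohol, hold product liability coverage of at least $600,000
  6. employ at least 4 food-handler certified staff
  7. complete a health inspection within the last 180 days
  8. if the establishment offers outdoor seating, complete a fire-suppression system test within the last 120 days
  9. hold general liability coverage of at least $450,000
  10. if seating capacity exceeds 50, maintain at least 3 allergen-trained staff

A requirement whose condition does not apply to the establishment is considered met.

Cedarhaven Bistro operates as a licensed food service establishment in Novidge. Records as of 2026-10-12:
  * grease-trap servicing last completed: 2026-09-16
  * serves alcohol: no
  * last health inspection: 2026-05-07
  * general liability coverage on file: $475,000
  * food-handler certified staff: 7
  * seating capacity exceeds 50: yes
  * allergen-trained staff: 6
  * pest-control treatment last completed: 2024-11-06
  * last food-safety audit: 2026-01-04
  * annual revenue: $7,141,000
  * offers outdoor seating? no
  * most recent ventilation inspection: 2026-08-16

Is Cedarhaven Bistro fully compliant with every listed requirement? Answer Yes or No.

Yes

1. ventilation inspection 57 days ago vs limit 60 → met
2. food-safety audit 281 days ago vs limit 365 → met
3. grease-trap servicing 26 days ago vs limit 30 → met
4. pest-control treatment 705 days ago vs limit 730 → met
5. condition 'serves alcohol' does not hold → requirement n/a → met
6. food-handler certified staff 7 ≥ 4 → met
7. health inspection 158 days ago vs limit 180 → met
8. condition 'offers outdoor seating' does not hold → requirement n/a → met
9. general liability coverage $475,000 ≥ $450,000 → met
10. condition 'seating capacity exceeds 50' holds; allergen-trained staff 6 ≥ 3 → met
All met.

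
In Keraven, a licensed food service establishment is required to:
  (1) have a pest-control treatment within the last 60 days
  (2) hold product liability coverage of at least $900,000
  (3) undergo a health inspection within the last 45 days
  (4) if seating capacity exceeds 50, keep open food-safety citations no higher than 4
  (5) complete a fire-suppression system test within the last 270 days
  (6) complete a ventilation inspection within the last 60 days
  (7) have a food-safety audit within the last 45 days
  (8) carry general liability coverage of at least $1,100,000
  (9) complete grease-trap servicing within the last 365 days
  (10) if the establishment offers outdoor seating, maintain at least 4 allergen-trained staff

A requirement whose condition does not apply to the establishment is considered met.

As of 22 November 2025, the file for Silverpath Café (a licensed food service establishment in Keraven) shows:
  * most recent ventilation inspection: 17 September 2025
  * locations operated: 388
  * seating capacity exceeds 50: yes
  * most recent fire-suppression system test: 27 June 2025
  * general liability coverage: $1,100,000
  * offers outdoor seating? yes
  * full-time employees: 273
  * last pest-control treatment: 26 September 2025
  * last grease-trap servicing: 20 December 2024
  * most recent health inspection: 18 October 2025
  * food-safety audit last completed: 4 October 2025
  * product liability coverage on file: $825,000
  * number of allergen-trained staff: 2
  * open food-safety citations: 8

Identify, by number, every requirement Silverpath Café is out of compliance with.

1. pest-control treatment 57 days ago vs limit 60 → met
2. product liability coverage $825,000 < $900,000 → not met
3. health inspection 35 days ago vs limit 45 → met
4. condition 'seating capacity exceeds 50' holds; open food-safety citations 8 > 4 → not met
5. fire-suppression system test 148 days ago vs limit 270 → met
6. ventilation inspection 66 days ago vs limit 60 → not met
7. food-safety audit 49 days ago vs limit 45 → not met
8. general liability coverage $1,100,000 ≥ $1,100,000 → met
9. grease-trap servicing 337 days ago vs limit 365 → met
10. condition 'offers outdoor seating' holds; allergen-trained staff 2 < 4 → not met
Not met: 2, 4, 6, 7, 10

2, 4, 6, 7, 10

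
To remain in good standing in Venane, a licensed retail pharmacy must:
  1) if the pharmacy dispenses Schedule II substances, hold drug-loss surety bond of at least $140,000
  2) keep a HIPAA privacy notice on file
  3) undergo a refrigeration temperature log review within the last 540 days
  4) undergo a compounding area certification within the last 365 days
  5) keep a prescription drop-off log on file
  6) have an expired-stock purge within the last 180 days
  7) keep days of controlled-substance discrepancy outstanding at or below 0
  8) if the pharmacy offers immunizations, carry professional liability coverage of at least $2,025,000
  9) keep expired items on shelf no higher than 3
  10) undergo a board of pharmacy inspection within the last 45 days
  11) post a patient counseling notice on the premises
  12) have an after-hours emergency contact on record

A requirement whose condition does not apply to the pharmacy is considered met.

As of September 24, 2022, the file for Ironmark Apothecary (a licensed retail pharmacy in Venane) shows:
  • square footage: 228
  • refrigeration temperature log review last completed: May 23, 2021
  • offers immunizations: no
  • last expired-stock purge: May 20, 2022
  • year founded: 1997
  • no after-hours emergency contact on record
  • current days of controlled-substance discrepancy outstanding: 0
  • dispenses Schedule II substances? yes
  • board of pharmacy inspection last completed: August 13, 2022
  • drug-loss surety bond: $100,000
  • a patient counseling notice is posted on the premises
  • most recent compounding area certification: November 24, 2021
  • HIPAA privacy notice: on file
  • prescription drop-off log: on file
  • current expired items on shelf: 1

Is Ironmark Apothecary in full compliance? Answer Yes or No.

1. condition 'dispenses Schedule II substances' holds; drug-loss surety bond $100,000 < $140,000 → not met
2. HIPAA privacy notice present → met
3. refrigeration temperature log review 489 days ago vs limit 540 → met
4. compounding area certification 304 days ago vs limit 365 → met
5. prescription drop-off log present → met
6. expired-stock purge 127 days ago vs limit 180 → met
7. days of controlled-substance discrepancy outstanding 0 ≤ 0 → met
8. condition 'offers immunizations' does not hold → requirement n/a → met
9. expired items on shelf 1 ≤ 3 → met
10. board of pharmacy inspection 42 days ago vs limit 45 → met
11. patient counseling notice present → met
12. after-hours emergency contact absent → not met
Not met: 1, 12

No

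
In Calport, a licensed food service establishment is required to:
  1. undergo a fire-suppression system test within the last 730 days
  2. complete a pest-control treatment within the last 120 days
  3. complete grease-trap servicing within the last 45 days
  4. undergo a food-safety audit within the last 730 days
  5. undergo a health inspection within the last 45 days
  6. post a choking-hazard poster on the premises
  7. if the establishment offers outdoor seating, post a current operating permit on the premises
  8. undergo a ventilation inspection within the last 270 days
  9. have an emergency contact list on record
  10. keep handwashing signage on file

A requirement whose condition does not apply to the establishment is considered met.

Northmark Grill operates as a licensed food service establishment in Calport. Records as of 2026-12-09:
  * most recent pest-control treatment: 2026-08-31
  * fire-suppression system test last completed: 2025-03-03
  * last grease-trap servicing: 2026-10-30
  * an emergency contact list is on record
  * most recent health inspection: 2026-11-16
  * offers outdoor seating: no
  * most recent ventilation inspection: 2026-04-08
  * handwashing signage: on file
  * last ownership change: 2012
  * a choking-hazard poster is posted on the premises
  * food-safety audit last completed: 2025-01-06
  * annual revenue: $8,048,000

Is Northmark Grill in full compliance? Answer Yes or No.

Yes

1. fire-suppression system test 646 days ago vs limit 730 → met
2. pest-control treatment 100 days ago vs limit 120 → met
3. grease-trap servicing 40 days ago vs limit 45 → met
4. food-safety audit 702 days ago vs limit 730 → met
5. health inspection 23 days ago vs limit 45 → met
6. choking-hazard poster present → met
7. condition 'offers outdoor seating' does not hold → requirement n/a → met
8. ventilation inspection 245 days ago vs limit 270 → met
9. emergency contact list present → met
10. handwashing signage present → met
All met.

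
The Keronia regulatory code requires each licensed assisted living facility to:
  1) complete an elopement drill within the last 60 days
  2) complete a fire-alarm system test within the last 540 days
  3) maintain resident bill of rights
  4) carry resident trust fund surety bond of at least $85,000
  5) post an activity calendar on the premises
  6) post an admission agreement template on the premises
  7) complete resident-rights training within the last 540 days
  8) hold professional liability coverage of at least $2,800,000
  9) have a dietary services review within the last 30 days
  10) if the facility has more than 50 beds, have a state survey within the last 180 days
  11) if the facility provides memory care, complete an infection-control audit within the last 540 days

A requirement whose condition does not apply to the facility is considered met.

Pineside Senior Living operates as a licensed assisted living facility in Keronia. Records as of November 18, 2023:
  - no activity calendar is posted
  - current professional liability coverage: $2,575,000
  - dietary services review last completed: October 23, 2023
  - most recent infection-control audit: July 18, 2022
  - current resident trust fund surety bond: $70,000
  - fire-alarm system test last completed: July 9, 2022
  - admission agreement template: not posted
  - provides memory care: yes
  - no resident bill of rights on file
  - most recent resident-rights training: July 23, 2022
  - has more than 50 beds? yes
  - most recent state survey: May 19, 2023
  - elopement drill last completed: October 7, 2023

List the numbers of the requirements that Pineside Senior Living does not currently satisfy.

3, 4, 5, 6, 8, 10

1. elopement drill 42 days ago vs limit 60 → met
2. fire-alarm system test 497 days ago vs limit 540 → met
3. resident bill of rights absent → not met
4. resident trust fund surety bond $70,000 < $85,000 → not met
5. activity calendar absent → not met
6. admission agreement template absent → not met
7. resident-rights training 483 days ago vs limit 540 → met
8. professional liability coverage $2,575,000 < $2,800,000 → not met
9. dietary services review 26 days ago vs limit 30 → met
10. condition 'has more than 50 beds' holds; state survey 183 days ago vs limit 180 → not met
11. condition 'provides memory care' holds; infection-control audit 488 days ago vs limit 540 → met
Not met: 3, 4, 5, 6, 8, 10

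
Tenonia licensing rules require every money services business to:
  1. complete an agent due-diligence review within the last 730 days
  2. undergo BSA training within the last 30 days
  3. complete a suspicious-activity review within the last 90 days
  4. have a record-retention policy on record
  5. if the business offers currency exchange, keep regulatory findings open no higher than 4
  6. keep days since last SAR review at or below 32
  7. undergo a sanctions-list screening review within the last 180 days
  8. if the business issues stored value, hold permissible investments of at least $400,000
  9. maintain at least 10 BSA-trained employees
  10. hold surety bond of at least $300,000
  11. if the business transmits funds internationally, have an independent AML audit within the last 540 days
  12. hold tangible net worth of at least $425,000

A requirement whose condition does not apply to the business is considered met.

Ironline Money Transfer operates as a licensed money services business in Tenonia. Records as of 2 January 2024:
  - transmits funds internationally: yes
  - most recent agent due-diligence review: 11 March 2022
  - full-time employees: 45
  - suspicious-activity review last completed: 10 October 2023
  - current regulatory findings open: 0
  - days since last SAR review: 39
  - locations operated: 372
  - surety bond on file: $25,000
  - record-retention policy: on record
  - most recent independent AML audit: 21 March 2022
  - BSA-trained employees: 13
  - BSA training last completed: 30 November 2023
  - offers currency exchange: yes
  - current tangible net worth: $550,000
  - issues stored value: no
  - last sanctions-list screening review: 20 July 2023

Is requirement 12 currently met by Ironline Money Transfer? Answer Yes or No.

12. tangible net worth $550,000 ≥ $425,000 → met

Yes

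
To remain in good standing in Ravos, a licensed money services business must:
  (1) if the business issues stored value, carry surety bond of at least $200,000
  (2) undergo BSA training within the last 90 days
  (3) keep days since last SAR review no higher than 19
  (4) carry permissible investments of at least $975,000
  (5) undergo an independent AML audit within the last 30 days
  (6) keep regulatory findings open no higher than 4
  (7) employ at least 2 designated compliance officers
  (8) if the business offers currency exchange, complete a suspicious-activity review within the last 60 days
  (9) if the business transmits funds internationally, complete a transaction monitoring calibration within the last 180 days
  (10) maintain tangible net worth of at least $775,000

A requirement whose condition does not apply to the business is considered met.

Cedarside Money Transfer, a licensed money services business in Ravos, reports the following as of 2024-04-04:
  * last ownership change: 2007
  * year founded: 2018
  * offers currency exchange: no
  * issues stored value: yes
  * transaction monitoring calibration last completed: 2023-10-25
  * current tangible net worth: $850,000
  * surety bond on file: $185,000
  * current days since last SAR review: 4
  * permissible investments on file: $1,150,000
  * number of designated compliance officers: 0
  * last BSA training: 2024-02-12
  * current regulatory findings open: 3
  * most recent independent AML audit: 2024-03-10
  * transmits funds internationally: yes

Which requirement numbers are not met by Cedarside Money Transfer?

1. condition 'issues stored value' holds; surety bond $185,000 < $200,000 → not met
2. BSA training 52 days ago vs limit 90 → met
3. days since last SAR review 4 ≤ 19 → met
4. permissible investments $1,150,000 ≥ $975,000 → met
5. independent AML audit 25 days ago vs limit 30 → met
6. regulatory findings open 3 ≤ 4 → met
7. designated compliance officers 0 < 2 → not met
8. condition 'offers currency exchange' does not hold → requirement n/a → met
9. condition 'transmits funds internationally' holds; transaction monitoring calibration 162 days ago vs limit 180 → met
10. tangible net worth $850,000 ≥ $775,000 → met
Not met: 1, 7

1, 7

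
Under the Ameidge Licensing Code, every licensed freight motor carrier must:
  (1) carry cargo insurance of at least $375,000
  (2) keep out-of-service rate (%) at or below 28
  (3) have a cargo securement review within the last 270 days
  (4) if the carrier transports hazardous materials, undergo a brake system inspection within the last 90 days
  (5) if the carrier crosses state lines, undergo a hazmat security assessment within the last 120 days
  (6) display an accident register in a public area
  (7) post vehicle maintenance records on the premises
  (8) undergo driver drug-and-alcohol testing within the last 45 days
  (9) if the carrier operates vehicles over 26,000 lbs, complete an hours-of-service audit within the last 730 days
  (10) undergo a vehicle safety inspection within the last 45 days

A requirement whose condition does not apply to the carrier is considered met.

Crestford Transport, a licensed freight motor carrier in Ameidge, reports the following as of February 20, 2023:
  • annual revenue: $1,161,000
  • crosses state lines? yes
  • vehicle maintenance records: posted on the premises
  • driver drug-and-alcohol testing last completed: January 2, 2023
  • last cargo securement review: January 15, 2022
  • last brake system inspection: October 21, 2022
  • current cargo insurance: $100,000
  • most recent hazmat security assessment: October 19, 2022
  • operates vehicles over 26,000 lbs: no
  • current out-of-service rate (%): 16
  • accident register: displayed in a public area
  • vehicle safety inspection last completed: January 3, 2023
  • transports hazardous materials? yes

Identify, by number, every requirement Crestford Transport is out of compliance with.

1. cargo insurance $100,000 < $375,000 → not met
2. out-of-service rate (%) 16 ≤ 28 → met
3. cargo securement review 401 days ago vs limit 270 → not met
4. condition 'transports hazardous materials' holds; brake system inspection 122 days ago vs limit 90 → not met
5. condition 'crosses state lines' holds; hazmat security assessment 124 days ago vs limit 120 → not met
6. accident register present → met
7. vehicle maintenance records present → met
8. driver drug-and-alcohol testing 49 days ago vs limit 45 → not met
9. condition 'operates vehicles over 26,000 lbs' does not hold → requirement n/a → met
10. vehicle safety inspection 48 days ago vs limit 45 → not met
Not met: 1, 3, 4, 5, 8, 10

1, 3, 4, 5, 8, 10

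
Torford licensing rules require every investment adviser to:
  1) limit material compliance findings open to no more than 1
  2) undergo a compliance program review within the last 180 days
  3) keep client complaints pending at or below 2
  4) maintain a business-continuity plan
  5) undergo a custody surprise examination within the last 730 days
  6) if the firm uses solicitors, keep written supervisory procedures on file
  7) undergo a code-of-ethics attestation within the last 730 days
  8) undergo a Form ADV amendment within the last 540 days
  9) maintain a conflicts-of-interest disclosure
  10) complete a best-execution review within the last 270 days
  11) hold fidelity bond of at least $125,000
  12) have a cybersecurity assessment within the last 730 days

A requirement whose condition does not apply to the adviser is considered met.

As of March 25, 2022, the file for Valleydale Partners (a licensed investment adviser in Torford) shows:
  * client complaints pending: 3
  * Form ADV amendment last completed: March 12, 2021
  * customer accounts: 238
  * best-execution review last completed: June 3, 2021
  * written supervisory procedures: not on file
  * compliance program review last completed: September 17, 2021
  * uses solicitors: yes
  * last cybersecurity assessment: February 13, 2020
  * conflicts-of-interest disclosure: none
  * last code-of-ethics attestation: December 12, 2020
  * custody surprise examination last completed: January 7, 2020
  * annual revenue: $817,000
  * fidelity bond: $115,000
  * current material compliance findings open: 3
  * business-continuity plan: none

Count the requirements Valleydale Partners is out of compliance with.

1. material compliance findings open 3 > 1 → not met
2. compliance program review 189 days ago vs limit 180 → not met
3. client complaints pending 3 > 2 → not met
4. business-continuity plan absent → not met
5. custody surprise examination 808 days ago vs limit 730 → not met
6. condition 'uses solicitors' holds; written supervisory procedures absent → not met
7. code-of-ethics attestation 468 days ago vs limit 730 → met
8. Form ADV amendment 378 days ago vs limit 540 → met
9. conflicts-of-interest disclosure absent → not met
10. best-execution review 295 days ago vs limit 270 → not met
11. fidelity bond $115,000 < $125,000 → not met
12. cybersecurity assessment 771 days ago vs limit 730 → not met
Not met: 10 of 12

10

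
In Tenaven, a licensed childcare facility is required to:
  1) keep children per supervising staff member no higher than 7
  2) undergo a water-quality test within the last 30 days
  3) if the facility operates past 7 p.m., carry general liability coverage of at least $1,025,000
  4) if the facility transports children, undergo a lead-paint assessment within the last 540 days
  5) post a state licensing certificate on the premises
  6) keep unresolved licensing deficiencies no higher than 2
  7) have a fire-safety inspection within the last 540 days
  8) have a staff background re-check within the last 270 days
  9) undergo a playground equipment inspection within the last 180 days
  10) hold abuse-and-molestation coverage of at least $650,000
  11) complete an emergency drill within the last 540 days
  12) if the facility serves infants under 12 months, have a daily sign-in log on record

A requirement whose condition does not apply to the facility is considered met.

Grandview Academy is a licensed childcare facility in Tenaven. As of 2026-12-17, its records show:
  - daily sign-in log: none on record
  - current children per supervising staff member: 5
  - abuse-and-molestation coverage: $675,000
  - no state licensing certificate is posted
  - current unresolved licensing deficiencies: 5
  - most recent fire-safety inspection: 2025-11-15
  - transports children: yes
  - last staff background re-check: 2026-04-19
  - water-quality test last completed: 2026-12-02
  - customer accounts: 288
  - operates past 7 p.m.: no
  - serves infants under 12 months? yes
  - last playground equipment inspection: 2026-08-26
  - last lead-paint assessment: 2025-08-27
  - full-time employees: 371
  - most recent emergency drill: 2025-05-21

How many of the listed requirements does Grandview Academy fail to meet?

1. children per supervising staff member 5 ≤ 7 → met
2. water-quality test 15 days ago vs limit 30 → met
3. condition 'operates past 7 p.m.' does not hold → requirement n/a → met
4. condition 'transports children' holds; lead-paint assessment 477 days ago vs limit 540 → met
5. state licensing certificate absent → not met
6. unresolved licensing deficiencies 5 > 2 → not met
7. fire-safety inspection 397 days ago vs limit 540 → met
8. staff background re-check 242 days ago vs limit 270 → met
9. playground equipment inspection 113 days ago vs limit 180 → met
10. abuse-and-molestation coverage $675,000 ≥ $650,000 → met
11. emergency drill 575 days ago vs limit 540 → not met
12. condition 'serves infants under 12 months' holds; daily sign-in log absent → not met
Not met: 4 of 12

4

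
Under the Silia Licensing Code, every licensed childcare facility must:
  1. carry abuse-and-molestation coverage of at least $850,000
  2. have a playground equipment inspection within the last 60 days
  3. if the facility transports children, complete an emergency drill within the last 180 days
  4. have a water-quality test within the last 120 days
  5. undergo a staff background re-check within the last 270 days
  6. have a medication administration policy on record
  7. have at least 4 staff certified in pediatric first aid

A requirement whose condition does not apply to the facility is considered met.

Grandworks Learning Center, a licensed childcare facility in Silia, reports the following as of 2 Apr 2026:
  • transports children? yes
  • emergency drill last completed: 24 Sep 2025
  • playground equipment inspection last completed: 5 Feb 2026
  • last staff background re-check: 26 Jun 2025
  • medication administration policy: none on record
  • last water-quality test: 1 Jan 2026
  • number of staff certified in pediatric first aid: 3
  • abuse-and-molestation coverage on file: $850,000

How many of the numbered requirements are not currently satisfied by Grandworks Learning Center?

1. abuse-and-molestation coverage $850,000 ≥ $850,000 → met
2. playground equipment inspection 56 days ago vs limit 60 → met
3. condition 'transports children' holds; emergency drill 190 days ago vs limit 180 → not met
4. water-quality test 91 days ago vs limit 120 → met
5. staff background re-check 280 days ago vs limit 270 → not met
6. medication administration policy absent → not met
7. staff certified in pediatric first aid 3 < 4 → not met
Not met: 4 of 7

4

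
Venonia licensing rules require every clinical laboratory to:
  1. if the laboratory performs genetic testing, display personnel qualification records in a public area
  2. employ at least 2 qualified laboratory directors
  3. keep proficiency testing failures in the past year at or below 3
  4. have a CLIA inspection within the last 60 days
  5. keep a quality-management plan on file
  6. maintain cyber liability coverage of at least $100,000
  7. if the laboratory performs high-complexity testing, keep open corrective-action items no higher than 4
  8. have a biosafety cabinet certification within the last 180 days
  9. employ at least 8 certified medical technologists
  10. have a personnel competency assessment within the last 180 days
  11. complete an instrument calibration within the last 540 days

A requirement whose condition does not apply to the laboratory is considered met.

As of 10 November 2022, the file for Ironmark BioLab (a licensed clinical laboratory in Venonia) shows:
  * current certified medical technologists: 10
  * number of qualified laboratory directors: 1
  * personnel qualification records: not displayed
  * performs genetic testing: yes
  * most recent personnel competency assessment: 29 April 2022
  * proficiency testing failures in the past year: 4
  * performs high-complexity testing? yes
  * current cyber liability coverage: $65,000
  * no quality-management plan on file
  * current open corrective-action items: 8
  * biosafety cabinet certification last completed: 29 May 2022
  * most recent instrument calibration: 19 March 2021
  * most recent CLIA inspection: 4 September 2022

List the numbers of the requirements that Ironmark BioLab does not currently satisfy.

1, 2, 3, 4, 5, 6, 7, 10, 11

1. condition 'performs genetic testing' holds; personnel qualification records absent → not met
2. qualified laboratory directors 1 < 2 → not met
3. proficiency testing failures in the past year 4 > 3 → not met
4. CLIA inspection 67 days ago vs limit 60 → not met
5. quality-management plan absent → not met
6. cyber liability coverage $65,000 < $100,000 → not met
7. condition 'performs high-complexity testing' holds; open corrective-action items 8 > 4 → not met
8. biosafety cabinet certification 165 days ago vs limit 180 → met
9. certified medical technologists 10 ≥ 8 → met
10. personnel competency assessment 195 days ago vs limit 180 → not met
11. instrument calibration 601 days ago vs limit 540 → not met
Not met: 1, 2, 3, 4, 5, 6, 7, 10, 11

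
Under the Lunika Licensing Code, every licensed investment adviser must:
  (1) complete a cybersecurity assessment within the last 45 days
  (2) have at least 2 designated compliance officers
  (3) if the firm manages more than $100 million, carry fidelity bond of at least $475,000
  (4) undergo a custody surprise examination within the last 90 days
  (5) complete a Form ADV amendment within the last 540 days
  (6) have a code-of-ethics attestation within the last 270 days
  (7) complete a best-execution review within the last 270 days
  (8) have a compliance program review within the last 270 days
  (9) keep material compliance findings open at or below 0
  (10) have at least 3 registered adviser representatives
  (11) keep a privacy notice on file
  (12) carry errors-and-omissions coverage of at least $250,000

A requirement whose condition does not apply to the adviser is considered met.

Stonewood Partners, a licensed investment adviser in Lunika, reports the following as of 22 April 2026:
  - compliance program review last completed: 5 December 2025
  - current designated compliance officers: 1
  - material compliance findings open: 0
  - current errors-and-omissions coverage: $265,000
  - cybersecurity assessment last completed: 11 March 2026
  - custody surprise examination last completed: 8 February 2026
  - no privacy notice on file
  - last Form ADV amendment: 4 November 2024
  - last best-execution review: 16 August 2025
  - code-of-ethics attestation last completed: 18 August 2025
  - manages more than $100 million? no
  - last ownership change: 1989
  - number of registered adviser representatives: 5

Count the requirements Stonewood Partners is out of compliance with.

2

1. cybersecurity assessment 42 days ago vs limit 45 → met
2. designated compliance officers 1 < 2 → not met
3. condition 'manages more than $100 million' does not hold → requirement n/a → met
4. custody surprise examination 73 days ago vs limit 90 → met
5. Form ADV amendment 534 days ago vs limit 540 → met
6. code-of-ethics attestation 247 days ago vs limit 270 → met
7. best-execution review 249 days ago vs limit 270 → met
8. compliance program review 138 days ago vs limit 270 → met
9. material compliance findings open 0 ≤ 0 → met
10. registered adviser representatives 5 ≥ 3 → met
11. privacy notice absent → not met
12. errors-and-omissions coverage $265,000 ≥ $250,000 → met
Not met: 2 of 12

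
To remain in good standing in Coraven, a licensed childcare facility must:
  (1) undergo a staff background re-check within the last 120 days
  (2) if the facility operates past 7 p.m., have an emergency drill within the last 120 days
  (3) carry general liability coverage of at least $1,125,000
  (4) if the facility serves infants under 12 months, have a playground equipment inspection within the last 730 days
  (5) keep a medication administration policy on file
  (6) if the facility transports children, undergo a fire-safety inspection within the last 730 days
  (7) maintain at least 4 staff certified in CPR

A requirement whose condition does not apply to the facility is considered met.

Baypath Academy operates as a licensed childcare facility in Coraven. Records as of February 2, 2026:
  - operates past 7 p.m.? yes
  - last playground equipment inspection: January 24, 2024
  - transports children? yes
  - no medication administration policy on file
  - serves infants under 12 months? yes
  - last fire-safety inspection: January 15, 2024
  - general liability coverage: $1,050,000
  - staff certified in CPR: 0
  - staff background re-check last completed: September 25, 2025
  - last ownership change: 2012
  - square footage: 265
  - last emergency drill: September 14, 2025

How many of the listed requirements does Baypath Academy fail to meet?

1. staff background re-check 130 days ago vs limit 120 → not met
2. condition 'operates past 7 p.m.' holds; emergency drill 141 days ago vs limit 120 → not met
3. general liability coverage $1,050,000 < $1,125,000 → not met
4. condition 'serves infants under 12 months' holds; playground equipment inspection 740 days ago vs limit 730 → not met
5. medication administration policy absent → not met
6. condition 'transports children' holds; fire-safety inspection 749 days ago vs limit 730 → not met
7. staff certified in CPR 0 < 4 → not met
Not met: 7 of 7

7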